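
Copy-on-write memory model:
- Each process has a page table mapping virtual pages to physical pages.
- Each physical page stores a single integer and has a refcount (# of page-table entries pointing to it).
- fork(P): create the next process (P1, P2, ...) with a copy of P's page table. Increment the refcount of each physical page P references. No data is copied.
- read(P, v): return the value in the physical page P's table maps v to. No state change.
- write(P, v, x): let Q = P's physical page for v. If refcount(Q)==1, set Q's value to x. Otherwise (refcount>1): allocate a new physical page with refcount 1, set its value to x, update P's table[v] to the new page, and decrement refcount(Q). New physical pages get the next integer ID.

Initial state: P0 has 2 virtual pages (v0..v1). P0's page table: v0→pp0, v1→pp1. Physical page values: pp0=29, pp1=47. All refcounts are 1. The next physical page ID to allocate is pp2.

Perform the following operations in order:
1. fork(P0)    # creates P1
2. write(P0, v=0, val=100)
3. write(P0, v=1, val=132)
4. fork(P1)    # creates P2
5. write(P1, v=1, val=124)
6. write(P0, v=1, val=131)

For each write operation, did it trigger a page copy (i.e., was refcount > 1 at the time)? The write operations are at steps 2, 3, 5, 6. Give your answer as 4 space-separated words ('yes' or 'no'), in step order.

Op 1: fork(P0) -> P1. 2 ppages; refcounts: pp0:2 pp1:2
Op 2: write(P0, v0, 100). refcount(pp0)=2>1 -> COPY to pp2. 3 ppages; refcounts: pp0:1 pp1:2 pp2:1
Op 3: write(P0, v1, 132). refcount(pp1)=2>1 -> COPY to pp3. 4 ppages; refcounts: pp0:1 pp1:1 pp2:1 pp3:1
Op 4: fork(P1) -> P2. 4 ppages; refcounts: pp0:2 pp1:2 pp2:1 pp3:1
Op 5: write(P1, v1, 124). refcount(pp1)=2>1 -> COPY to pp4. 5 ppages; refcounts: pp0:2 pp1:1 pp2:1 pp3:1 pp4:1
Op 6: write(P0, v1, 131). refcount(pp3)=1 -> write in place. 5 ppages; refcounts: pp0:2 pp1:1 pp2:1 pp3:1 pp4:1

yes yes yes no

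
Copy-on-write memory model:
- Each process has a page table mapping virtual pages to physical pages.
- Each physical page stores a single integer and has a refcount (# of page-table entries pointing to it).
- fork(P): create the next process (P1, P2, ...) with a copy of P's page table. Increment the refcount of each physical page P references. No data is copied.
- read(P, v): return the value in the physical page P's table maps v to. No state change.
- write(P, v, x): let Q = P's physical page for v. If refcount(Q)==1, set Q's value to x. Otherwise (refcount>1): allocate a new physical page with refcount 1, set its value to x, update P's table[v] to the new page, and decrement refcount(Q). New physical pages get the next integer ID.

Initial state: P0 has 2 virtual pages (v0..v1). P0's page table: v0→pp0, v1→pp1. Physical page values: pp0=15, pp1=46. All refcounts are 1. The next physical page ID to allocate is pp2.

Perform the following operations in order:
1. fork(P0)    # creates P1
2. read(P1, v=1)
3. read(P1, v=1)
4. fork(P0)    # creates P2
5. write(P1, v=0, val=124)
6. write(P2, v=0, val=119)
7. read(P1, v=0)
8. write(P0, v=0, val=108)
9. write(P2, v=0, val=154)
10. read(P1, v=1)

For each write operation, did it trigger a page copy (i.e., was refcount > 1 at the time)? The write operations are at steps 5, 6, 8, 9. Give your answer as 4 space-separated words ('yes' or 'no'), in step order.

Op 1: fork(P0) -> P1. 2 ppages; refcounts: pp0:2 pp1:2
Op 2: read(P1, v1) -> 46. No state change.
Op 3: read(P1, v1) -> 46. No state change.
Op 4: fork(P0) -> P2. 2 ppages; refcounts: pp0:3 pp1:3
Op 5: write(P1, v0, 124). refcount(pp0)=3>1 -> COPY to pp2. 3 ppages; refcounts: pp0:2 pp1:3 pp2:1
Op 6: write(P2, v0, 119). refcount(pp0)=2>1 -> COPY to pp3. 4 ppages; refcounts: pp0:1 pp1:3 pp2:1 pp3:1
Op 7: read(P1, v0) -> 124. No state change.
Op 8: write(P0, v0, 108). refcount(pp0)=1 -> write in place. 4 ppages; refcounts: pp0:1 pp1:3 pp2:1 pp3:1
Op 9: write(P2, v0, 154). refcount(pp3)=1 -> write in place. 4 ppages; refcounts: pp0:1 pp1:3 pp2:1 pp3:1
Op 10: read(P1, v1) -> 46. No state change.

yes yes no no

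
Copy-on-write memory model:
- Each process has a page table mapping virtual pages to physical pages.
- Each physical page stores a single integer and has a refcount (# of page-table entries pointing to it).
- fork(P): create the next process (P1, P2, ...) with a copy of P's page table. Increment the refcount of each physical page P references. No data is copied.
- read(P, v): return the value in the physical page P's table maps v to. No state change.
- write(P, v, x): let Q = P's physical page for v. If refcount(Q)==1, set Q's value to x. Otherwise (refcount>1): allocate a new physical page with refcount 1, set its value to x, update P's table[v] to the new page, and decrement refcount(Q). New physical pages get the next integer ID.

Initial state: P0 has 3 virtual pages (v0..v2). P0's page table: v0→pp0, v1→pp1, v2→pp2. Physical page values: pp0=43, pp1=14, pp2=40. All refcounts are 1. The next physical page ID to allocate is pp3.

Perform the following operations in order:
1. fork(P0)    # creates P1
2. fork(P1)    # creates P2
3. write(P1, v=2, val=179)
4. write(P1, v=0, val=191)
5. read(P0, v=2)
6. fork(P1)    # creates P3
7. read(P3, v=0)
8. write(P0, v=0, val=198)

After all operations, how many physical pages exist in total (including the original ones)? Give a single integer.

Answer: 6

Derivation:
Op 1: fork(P0) -> P1. 3 ppages; refcounts: pp0:2 pp1:2 pp2:2
Op 2: fork(P1) -> P2. 3 ppages; refcounts: pp0:3 pp1:3 pp2:3
Op 3: write(P1, v2, 179). refcount(pp2)=3>1 -> COPY to pp3. 4 ppages; refcounts: pp0:3 pp1:3 pp2:2 pp3:1
Op 4: write(P1, v0, 191). refcount(pp0)=3>1 -> COPY to pp4. 5 ppages; refcounts: pp0:2 pp1:3 pp2:2 pp3:1 pp4:1
Op 5: read(P0, v2) -> 40. No state change.
Op 6: fork(P1) -> P3. 5 ppages; refcounts: pp0:2 pp1:4 pp2:2 pp3:2 pp4:2
Op 7: read(P3, v0) -> 191. No state change.
Op 8: write(P0, v0, 198). refcount(pp0)=2>1 -> COPY to pp5. 6 ppages; refcounts: pp0:1 pp1:4 pp2:2 pp3:2 pp4:2 pp5:1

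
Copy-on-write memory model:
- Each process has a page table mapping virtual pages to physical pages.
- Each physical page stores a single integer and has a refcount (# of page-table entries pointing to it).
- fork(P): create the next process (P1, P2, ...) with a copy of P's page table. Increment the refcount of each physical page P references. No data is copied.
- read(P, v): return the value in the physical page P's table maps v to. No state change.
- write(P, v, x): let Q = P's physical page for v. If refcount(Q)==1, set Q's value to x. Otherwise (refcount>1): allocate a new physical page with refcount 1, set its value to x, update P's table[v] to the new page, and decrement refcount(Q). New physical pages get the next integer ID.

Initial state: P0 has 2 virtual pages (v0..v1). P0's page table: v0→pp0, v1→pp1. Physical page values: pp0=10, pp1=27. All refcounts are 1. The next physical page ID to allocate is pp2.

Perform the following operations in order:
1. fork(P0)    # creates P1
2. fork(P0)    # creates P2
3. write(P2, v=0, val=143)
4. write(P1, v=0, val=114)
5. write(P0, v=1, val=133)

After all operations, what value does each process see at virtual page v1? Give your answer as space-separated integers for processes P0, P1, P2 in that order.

Op 1: fork(P0) -> P1. 2 ppages; refcounts: pp0:2 pp1:2
Op 2: fork(P0) -> P2. 2 ppages; refcounts: pp0:3 pp1:3
Op 3: write(P2, v0, 143). refcount(pp0)=3>1 -> COPY to pp2. 3 ppages; refcounts: pp0:2 pp1:3 pp2:1
Op 4: write(P1, v0, 114). refcount(pp0)=2>1 -> COPY to pp3. 4 ppages; refcounts: pp0:1 pp1:3 pp2:1 pp3:1
Op 5: write(P0, v1, 133). refcount(pp1)=3>1 -> COPY to pp4. 5 ppages; refcounts: pp0:1 pp1:2 pp2:1 pp3:1 pp4:1
P0: v1 -> pp4 = 133
P1: v1 -> pp1 = 27
P2: v1 -> pp1 = 27

Answer: 133 27 27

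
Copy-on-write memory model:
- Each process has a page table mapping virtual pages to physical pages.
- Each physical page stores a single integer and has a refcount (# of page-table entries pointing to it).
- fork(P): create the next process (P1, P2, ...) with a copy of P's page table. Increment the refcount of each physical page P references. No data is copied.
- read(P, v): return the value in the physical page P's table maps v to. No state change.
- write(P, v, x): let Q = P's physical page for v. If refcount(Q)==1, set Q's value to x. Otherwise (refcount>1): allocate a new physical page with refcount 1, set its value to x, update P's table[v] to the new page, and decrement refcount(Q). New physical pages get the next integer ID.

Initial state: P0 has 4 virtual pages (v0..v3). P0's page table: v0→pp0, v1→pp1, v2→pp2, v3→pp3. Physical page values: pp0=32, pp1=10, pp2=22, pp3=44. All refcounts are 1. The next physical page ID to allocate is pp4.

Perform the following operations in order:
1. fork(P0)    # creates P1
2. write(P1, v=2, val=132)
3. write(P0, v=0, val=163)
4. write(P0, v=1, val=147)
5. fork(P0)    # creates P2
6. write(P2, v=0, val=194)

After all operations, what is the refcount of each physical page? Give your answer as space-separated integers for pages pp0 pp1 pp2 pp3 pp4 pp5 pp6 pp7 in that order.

Op 1: fork(P0) -> P1. 4 ppages; refcounts: pp0:2 pp1:2 pp2:2 pp3:2
Op 2: write(P1, v2, 132). refcount(pp2)=2>1 -> COPY to pp4. 5 ppages; refcounts: pp0:2 pp1:2 pp2:1 pp3:2 pp4:1
Op 3: write(P0, v0, 163). refcount(pp0)=2>1 -> COPY to pp5. 6 ppages; refcounts: pp0:1 pp1:2 pp2:1 pp3:2 pp4:1 pp5:1
Op 4: write(P0, v1, 147). refcount(pp1)=2>1 -> COPY to pp6. 7 ppages; refcounts: pp0:1 pp1:1 pp2:1 pp3:2 pp4:1 pp5:1 pp6:1
Op 5: fork(P0) -> P2. 7 ppages; refcounts: pp0:1 pp1:1 pp2:2 pp3:3 pp4:1 pp5:2 pp6:2
Op 6: write(P2, v0, 194). refcount(pp5)=2>1 -> COPY to pp7. 8 ppages; refcounts: pp0:1 pp1:1 pp2:2 pp3:3 pp4:1 pp5:1 pp6:2 pp7:1

Answer: 1 1 2 3 1 1 2 1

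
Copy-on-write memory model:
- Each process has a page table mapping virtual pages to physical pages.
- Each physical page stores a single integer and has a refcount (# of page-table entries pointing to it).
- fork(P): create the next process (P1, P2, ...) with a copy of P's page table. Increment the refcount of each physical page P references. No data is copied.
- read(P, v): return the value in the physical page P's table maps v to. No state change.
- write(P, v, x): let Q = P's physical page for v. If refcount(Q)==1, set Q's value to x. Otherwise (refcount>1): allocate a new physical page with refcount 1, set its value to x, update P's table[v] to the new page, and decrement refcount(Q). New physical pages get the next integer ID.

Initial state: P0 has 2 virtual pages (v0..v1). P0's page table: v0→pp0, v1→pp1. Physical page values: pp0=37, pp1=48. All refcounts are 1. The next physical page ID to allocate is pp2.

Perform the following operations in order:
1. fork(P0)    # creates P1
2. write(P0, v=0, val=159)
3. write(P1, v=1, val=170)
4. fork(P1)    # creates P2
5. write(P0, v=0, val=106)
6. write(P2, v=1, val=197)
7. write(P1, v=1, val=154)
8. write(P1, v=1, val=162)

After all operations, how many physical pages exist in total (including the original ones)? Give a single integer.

Answer: 5

Derivation:
Op 1: fork(P0) -> P1. 2 ppages; refcounts: pp0:2 pp1:2
Op 2: write(P0, v0, 159). refcount(pp0)=2>1 -> COPY to pp2. 3 ppages; refcounts: pp0:1 pp1:2 pp2:1
Op 3: write(P1, v1, 170). refcount(pp1)=2>1 -> COPY to pp3. 4 ppages; refcounts: pp0:1 pp1:1 pp2:1 pp3:1
Op 4: fork(P1) -> P2. 4 ppages; refcounts: pp0:2 pp1:1 pp2:1 pp3:2
Op 5: write(P0, v0, 106). refcount(pp2)=1 -> write in place. 4 ppages; refcounts: pp0:2 pp1:1 pp2:1 pp3:2
Op 6: write(P2, v1, 197). refcount(pp3)=2>1 -> COPY to pp4. 5 ppages; refcounts: pp0:2 pp1:1 pp2:1 pp3:1 pp4:1
Op 7: write(P1, v1, 154). refcount(pp3)=1 -> write in place. 5 ppages; refcounts: pp0:2 pp1:1 pp2:1 pp3:1 pp4:1
Op 8: write(P1, v1, 162). refcount(pp3)=1 -> write in place. 5 ppages; refcounts: pp0:2 pp1:1 pp2:1 pp3:1 pp4:1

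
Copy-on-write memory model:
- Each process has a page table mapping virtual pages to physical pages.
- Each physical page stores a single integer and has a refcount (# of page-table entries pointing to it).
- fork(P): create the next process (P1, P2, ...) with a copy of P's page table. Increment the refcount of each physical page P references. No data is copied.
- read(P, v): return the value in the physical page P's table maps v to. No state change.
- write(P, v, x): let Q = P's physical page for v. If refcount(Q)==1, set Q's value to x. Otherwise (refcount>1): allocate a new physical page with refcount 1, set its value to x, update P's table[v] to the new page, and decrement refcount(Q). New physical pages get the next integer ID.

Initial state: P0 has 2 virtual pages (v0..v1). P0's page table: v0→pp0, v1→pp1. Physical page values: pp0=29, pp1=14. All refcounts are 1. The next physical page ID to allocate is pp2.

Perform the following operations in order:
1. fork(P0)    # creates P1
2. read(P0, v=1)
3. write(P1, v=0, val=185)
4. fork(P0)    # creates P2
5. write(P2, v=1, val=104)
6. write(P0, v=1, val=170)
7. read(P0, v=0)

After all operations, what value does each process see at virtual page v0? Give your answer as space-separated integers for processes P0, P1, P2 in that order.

Op 1: fork(P0) -> P1. 2 ppages; refcounts: pp0:2 pp1:2
Op 2: read(P0, v1) -> 14. No state change.
Op 3: write(P1, v0, 185). refcount(pp0)=2>1 -> COPY to pp2. 3 ppages; refcounts: pp0:1 pp1:2 pp2:1
Op 4: fork(P0) -> P2. 3 ppages; refcounts: pp0:2 pp1:3 pp2:1
Op 5: write(P2, v1, 104). refcount(pp1)=3>1 -> COPY to pp3. 4 ppages; refcounts: pp0:2 pp1:2 pp2:1 pp3:1
Op 6: write(P0, v1, 170). refcount(pp1)=2>1 -> COPY to pp4. 5 ppages; refcounts: pp0:2 pp1:1 pp2:1 pp3:1 pp4:1
Op 7: read(P0, v0) -> 29. No state change.
P0: v0 -> pp0 = 29
P1: v0 -> pp2 = 185
P2: v0 -> pp0 = 29

Answer: 29 185 29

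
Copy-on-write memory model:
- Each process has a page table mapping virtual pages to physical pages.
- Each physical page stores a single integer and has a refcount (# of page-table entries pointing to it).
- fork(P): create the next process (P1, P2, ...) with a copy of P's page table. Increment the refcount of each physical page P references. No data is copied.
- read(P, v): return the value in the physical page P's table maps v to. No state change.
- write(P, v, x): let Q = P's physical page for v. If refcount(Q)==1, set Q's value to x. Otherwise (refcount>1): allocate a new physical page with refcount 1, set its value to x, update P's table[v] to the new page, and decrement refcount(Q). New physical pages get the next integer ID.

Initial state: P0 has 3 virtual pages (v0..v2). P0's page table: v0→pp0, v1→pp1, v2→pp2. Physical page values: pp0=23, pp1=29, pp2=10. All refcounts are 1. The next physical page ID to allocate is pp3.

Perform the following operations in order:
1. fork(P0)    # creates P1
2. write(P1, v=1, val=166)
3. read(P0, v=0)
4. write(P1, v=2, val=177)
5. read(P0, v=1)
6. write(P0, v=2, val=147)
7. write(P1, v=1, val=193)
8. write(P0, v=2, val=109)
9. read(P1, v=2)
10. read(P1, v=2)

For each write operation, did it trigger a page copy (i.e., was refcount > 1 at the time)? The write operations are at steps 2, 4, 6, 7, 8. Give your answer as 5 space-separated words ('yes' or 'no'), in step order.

Op 1: fork(P0) -> P1. 3 ppages; refcounts: pp0:2 pp1:2 pp2:2
Op 2: write(P1, v1, 166). refcount(pp1)=2>1 -> COPY to pp3. 4 ppages; refcounts: pp0:2 pp1:1 pp2:2 pp3:1
Op 3: read(P0, v0) -> 23. No state change.
Op 4: write(P1, v2, 177). refcount(pp2)=2>1 -> COPY to pp4. 5 ppages; refcounts: pp0:2 pp1:1 pp2:1 pp3:1 pp4:1
Op 5: read(P0, v1) -> 29. No state change.
Op 6: write(P0, v2, 147). refcount(pp2)=1 -> write in place. 5 ppages; refcounts: pp0:2 pp1:1 pp2:1 pp3:1 pp4:1
Op 7: write(P1, v1, 193). refcount(pp3)=1 -> write in place. 5 ppages; refcounts: pp0:2 pp1:1 pp2:1 pp3:1 pp4:1
Op 8: write(P0, v2, 109). refcount(pp2)=1 -> write in place. 5 ppages; refcounts: pp0:2 pp1:1 pp2:1 pp3:1 pp4:1
Op 9: read(P1, v2) -> 177. No state change.
Op 10: read(P1, v2) -> 177. No state change.

yes yes no no no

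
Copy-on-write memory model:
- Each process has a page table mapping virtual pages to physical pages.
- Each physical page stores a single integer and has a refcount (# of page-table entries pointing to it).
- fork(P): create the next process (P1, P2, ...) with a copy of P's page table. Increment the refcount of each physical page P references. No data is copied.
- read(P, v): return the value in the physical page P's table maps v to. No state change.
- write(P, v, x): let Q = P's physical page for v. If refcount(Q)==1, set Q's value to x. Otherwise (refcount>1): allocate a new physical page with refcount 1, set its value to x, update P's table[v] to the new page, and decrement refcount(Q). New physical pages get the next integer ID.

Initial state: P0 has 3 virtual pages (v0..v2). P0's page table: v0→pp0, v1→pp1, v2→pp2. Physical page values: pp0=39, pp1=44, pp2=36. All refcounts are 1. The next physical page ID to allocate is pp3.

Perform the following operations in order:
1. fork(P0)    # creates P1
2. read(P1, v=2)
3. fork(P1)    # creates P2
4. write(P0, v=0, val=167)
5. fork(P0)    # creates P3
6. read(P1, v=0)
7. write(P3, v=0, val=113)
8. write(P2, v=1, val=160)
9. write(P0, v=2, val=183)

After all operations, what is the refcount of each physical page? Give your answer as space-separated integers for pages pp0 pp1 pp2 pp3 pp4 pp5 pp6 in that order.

Op 1: fork(P0) -> P1. 3 ppages; refcounts: pp0:2 pp1:2 pp2:2
Op 2: read(P1, v2) -> 36. No state change.
Op 3: fork(P1) -> P2. 3 ppages; refcounts: pp0:3 pp1:3 pp2:3
Op 4: write(P0, v0, 167). refcount(pp0)=3>1 -> COPY to pp3. 4 ppages; refcounts: pp0:2 pp1:3 pp2:3 pp3:1
Op 5: fork(P0) -> P3. 4 ppages; refcounts: pp0:2 pp1:4 pp2:4 pp3:2
Op 6: read(P1, v0) -> 39. No state change.
Op 7: write(P3, v0, 113). refcount(pp3)=2>1 -> COPY to pp4. 5 ppages; refcounts: pp0:2 pp1:4 pp2:4 pp3:1 pp4:1
Op 8: write(P2, v1, 160). refcount(pp1)=4>1 -> COPY to pp5. 6 ppages; refcounts: pp0:2 pp1:3 pp2:4 pp3:1 pp4:1 pp5:1
Op 9: write(P0, v2, 183). refcount(pp2)=4>1 -> COPY to pp6. 7 ppages; refcounts: pp0:2 pp1:3 pp2:3 pp3:1 pp4:1 pp5:1 pp6:1

Answer: 2 3 3 1 1 1 1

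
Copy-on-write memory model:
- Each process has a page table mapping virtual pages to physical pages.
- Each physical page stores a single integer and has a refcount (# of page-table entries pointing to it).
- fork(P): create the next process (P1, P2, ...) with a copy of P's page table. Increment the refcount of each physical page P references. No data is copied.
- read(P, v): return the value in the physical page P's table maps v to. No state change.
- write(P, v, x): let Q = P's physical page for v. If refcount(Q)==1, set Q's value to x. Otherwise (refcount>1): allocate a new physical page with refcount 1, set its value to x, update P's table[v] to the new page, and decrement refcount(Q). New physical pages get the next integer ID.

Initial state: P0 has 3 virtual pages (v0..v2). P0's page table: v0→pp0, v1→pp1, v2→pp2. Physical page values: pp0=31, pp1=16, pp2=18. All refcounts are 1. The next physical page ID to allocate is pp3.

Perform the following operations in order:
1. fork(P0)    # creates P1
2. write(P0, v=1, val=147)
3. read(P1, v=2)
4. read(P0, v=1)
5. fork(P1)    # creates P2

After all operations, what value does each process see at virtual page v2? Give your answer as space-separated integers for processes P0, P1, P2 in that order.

Op 1: fork(P0) -> P1. 3 ppages; refcounts: pp0:2 pp1:2 pp2:2
Op 2: write(P0, v1, 147). refcount(pp1)=2>1 -> COPY to pp3. 4 ppages; refcounts: pp0:2 pp1:1 pp2:2 pp3:1
Op 3: read(P1, v2) -> 18. No state change.
Op 4: read(P0, v1) -> 147. No state change.
Op 5: fork(P1) -> P2. 4 ppages; refcounts: pp0:3 pp1:2 pp2:3 pp3:1
P0: v2 -> pp2 = 18
P1: v2 -> pp2 = 18
P2: v2 -> pp2 = 18

Answer: 18 18 18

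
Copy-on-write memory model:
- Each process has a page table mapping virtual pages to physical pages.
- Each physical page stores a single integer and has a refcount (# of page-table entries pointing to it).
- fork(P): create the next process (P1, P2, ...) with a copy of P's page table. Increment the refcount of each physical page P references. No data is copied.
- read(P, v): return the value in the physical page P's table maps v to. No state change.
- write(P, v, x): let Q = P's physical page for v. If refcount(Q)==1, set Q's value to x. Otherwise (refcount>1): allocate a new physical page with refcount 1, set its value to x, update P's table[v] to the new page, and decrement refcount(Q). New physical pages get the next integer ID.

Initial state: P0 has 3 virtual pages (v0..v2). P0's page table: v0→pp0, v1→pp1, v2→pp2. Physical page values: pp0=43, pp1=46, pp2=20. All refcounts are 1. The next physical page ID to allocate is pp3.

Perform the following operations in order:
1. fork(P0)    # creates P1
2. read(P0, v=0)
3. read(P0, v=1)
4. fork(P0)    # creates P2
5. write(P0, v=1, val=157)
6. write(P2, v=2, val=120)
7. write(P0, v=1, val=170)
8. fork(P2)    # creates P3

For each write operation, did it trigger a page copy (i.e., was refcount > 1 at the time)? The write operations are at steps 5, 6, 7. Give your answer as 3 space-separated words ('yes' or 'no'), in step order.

Op 1: fork(P0) -> P1. 3 ppages; refcounts: pp0:2 pp1:2 pp2:2
Op 2: read(P0, v0) -> 43. No state change.
Op 3: read(P0, v1) -> 46. No state change.
Op 4: fork(P0) -> P2. 3 ppages; refcounts: pp0:3 pp1:3 pp2:3
Op 5: write(P0, v1, 157). refcount(pp1)=3>1 -> COPY to pp3. 4 ppages; refcounts: pp0:3 pp1:2 pp2:3 pp3:1
Op 6: write(P2, v2, 120). refcount(pp2)=3>1 -> COPY to pp4. 5 ppages; refcounts: pp0:3 pp1:2 pp2:2 pp3:1 pp4:1
Op 7: write(P0, v1, 170). refcount(pp3)=1 -> write in place. 5 ppages; refcounts: pp0:3 pp1:2 pp2:2 pp3:1 pp4:1
Op 8: fork(P2) -> P3. 5 ppages; refcounts: pp0:4 pp1:3 pp2:2 pp3:1 pp4:2

yes yes no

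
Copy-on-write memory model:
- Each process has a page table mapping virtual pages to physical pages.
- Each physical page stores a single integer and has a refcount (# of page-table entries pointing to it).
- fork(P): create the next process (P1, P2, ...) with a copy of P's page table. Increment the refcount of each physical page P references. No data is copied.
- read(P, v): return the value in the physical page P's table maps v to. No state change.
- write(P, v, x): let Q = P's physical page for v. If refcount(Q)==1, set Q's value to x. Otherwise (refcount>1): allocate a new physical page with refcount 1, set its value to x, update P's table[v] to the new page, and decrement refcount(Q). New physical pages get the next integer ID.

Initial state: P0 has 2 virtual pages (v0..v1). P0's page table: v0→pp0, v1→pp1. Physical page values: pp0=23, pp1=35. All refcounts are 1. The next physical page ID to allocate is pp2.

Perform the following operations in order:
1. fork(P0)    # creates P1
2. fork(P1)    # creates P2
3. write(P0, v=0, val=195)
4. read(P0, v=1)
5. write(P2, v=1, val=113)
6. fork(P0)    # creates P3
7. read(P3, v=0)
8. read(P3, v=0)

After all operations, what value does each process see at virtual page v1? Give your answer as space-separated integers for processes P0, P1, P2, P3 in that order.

Answer: 35 35 113 35

Derivation:
Op 1: fork(P0) -> P1. 2 ppages; refcounts: pp0:2 pp1:2
Op 2: fork(P1) -> P2. 2 ppages; refcounts: pp0:3 pp1:3
Op 3: write(P0, v0, 195). refcount(pp0)=3>1 -> COPY to pp2. 3 ppages; refcounts: pp0:2 pp1:3 pp2:1
Op 4: read(P0, v1) -> 35. No state change.
Op 5: write(P2, v1, 113). refcount(pp1)=3>1 -> COPY to pp3. 4 ppages; refcounts: pp0:2 pp1:2 pp2:1 pp3:1
Op 6: fork(P0) -> P3. 4 ppages; refcounts: pp0:2 pp1:3 pp2:2 pp3:1
Op 7: read(P3, v0) -> 195. No state change.
Op 8: read(P3, v0) -> 195. No state change.
P0: v1 -> pp1 = 35
P1: v1 -> pp1 = 35
P2: v1 -> pp3 = 113
P3: v1 -> pp1 = 35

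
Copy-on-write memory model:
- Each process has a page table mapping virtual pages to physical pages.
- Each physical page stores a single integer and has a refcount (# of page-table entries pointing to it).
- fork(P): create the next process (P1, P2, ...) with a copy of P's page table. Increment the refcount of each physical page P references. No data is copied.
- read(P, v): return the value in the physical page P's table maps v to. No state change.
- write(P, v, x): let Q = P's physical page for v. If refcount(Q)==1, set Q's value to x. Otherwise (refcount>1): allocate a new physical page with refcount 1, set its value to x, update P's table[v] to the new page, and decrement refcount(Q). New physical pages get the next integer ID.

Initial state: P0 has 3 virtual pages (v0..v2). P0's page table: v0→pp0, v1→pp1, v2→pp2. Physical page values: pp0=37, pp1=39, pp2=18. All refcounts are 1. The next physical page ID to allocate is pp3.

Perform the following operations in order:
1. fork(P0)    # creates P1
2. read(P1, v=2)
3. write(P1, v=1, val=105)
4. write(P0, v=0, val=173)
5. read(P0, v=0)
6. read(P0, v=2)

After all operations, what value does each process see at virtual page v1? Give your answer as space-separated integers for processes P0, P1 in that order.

Op 1: fork(P0) -> P1. 3 ppages; refcounts: pp0:2 pp1:2 pp2:2
Op 2: read(P1, v2) -> 18. No state change.
Op 3: write(P1, v1, 105). refcount(pp1)=2>1 -> COPY to pp3. 4 ppages; refcounts: pp0:2 pp1:1 pp2:2 pp3:1
Op 4: write(P0, v0, 173). refcount(pp0)=2>1 -> COPY to pp4. 5 ppages; refcounts: pp0:1 pp1:1 pp2:2 pp3:1 pp4:1
Op 5: read(P0, v0) -> 173. No state change.
Op 6: read(P0, v2) -> 18. No state change.
P0: v1 -> pp1 = 39
P1: v1 -> pp3 = 105

Answer: 39 105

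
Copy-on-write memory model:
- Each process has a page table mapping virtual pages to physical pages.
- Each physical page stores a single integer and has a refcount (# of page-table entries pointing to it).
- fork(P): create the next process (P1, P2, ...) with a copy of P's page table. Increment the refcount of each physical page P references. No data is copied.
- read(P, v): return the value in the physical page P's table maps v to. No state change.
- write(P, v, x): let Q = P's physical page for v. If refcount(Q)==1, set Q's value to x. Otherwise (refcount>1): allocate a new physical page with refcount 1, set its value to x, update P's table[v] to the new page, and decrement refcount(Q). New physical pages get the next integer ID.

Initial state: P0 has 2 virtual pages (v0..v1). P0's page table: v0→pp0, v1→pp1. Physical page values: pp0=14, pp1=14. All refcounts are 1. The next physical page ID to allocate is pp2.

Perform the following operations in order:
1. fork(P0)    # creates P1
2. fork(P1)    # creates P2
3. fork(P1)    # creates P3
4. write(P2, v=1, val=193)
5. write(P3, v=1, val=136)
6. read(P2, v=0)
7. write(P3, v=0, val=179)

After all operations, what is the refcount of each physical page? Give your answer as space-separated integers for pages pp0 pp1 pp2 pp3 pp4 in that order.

Op 1: fork(P0) -> P1. 2 ppages; refcounts: pp0:2 pp1:2
Op 2: fork(P1) -> P2. 2 ppages; refcounts: pp0:3 pp1:3
Op 3: fork(P1) -> P3. 2 ppages; refcounts: pp0:4 pp1:4
Op 4: write(P2, v1, 193). refcount(pp1)=4>1 -> COPY to pp2. 3 ppages; refcounts: pp0:4 pp1:3 pp2:1
Op 5: write(P3, v1, 136). refcount(pp1)=3>1 -> COPY to pp3. 4 ppages; refcounts: pp0:4 pp1:2 pp2:1 pp3:1
Op 6: read(P2, v0) -> 14. No state change.
Op 7: write(P3, v0, 179). refcount(pp0)=4>1 -> COPY to pp4. 5 ppages; refcounts: pp0:3 pp1:2 pp2:1 pp3:1 pp4:1

Answer: 3 2 1 1 1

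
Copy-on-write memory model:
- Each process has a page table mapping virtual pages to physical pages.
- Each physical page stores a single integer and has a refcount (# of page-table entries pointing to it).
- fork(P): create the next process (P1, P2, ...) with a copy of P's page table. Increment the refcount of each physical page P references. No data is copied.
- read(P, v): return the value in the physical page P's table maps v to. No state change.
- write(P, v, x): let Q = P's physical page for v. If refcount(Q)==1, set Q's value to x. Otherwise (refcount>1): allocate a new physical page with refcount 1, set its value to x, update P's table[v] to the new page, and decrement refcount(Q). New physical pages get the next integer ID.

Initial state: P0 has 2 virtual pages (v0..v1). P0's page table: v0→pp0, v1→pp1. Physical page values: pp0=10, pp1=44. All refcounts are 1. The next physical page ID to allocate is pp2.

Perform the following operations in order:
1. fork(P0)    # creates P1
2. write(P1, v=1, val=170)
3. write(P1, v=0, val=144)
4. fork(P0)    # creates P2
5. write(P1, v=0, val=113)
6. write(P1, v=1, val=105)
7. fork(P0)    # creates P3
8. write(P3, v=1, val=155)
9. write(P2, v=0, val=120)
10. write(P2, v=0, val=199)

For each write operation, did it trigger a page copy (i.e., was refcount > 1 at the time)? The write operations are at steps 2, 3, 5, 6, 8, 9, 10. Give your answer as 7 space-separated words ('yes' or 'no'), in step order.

Op 1: fork(P0) -> P1. 2 ppages; refcounts: pp0:2 pp1:2
Op 2: write(P1, v1, 170). refcount(pp1)=2>1 -> COPY to pp2. 3 ppages; refcounts: pp0:2 pp1:1 pp2:1
Op 3: write(P1, v0, 144). refcount(pp0)=2>1 -> COPY to pp3. 4 ppages; refcounts: pp0:1 pp1:1 pp2:1 pp3:1
Op 4: fork(P0) -> P2. 4 ppages; refcounts: pp0:2 pp1:2 pp2:1 pp3:1
Op 5: write(P1, v0, 113). refcount(pp3)=1 -> write in place. 4 ppages; refcounts: pp0:2 pp1:2 pp2:1 pp3:1
Op 6: write(P1, v1, 105). refcount(pp2)=1 -> write in place. 4 ppages; refcounts: pp0:2 pp1:2 pp2:1 pp3:1
Op 7: fork(P0) -> P3. 4 ppages; refcounts: pp0:3 pp1:3 pp2:1 pp3:1
Op 8: write(P3, v1, 155). refcount(pp1)=3>1 -> COPY to pp4. 5 ppages; refcounts: pp0:3 pp1:2 pp2:1 pp3:1 pp4:1
Op 9: write(P2, v0, 120). refcount(pp0)=3>1 -> COPY to pp5. 6 ppages; refcounts: pp0:2 pp1:2 pp2:1 pp3:1 pp4:1 pp5:1
Op 10: write(P2, v0, 199). refcount(pp5)=1 -> write in place. 6 ppages; refcounts: pp0:2 pp1:2 pp2:1 pp3:1 pp4:1 pp5:1

yes yes no no yes yes no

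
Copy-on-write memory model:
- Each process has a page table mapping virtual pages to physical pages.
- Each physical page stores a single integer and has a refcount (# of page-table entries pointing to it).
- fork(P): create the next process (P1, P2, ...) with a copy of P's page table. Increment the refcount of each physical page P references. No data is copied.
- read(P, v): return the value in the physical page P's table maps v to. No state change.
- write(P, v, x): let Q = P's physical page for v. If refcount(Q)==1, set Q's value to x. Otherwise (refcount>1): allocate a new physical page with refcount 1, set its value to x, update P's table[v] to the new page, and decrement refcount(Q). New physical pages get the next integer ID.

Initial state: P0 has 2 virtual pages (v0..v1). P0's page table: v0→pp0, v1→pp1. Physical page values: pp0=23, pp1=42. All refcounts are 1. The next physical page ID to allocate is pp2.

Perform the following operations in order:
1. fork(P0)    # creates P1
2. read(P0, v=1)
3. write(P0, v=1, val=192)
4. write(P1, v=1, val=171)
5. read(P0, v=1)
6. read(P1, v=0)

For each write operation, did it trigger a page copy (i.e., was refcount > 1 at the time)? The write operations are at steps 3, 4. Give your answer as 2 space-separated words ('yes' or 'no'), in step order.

Op 1: fork(P0) -> P1. 2 ppages; refcounts: pp0:2 pp1:2
Op 2: read(P0, v1) -> 42. No state change.
Op 3: write(P0, v1, 192). refcount(pp1)=2>1 -> COPY to pp2. 3 ppages; refcounts: pp0:2 pp1:1 pp2:1
Op 4: write(P1, v1, 171). refcount(pp1)=1 -> write in place. 3 ppages; refcounts: pp0:2 pp1:1 pp2:1
Op 5: read(P0, v1) -> 192. No state change.
Op 6: read(P1, v0) -> 23. No state change.

yes no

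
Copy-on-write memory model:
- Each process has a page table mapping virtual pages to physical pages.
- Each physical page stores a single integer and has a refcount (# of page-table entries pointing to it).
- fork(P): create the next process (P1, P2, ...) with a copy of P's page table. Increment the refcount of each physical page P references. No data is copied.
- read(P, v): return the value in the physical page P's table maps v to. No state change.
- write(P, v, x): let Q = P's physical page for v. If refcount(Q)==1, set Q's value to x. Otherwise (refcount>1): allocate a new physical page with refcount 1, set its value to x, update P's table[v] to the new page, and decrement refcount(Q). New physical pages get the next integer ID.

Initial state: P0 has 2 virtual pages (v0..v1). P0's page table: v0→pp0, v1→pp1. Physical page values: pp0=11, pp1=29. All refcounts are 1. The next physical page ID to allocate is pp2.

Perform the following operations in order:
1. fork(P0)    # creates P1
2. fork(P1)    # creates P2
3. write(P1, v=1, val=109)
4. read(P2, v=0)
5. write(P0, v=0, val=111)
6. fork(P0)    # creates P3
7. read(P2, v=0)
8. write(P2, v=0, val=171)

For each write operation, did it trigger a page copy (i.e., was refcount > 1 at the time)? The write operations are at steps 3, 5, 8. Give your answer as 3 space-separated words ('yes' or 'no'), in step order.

Op 1: fork(P0) -> P1. 2 ppages; refcounts: pp0:2 pp1:2
Op 2: fork(P1) -> P2. 2 ppages; refcounts: pp0:3 pp1:3
Op 3: write(P1, v1, 109). refcount(pp1)=3>1 -> COPY to pp2. 3 ppages; refcounts: pp0:3 pp1:2 pp2:1
Op 4: read(P2, v0) -> 11. No state change.
Op 5: write(P0, v0, 111). refcount(pp0)=3>1 -> COPY to pp3. 4 ppages; refcounts: pp0:2 pp1:2 pp2:1 pp3:1
Op 6: fork(P0) -> P3. 4 ppages; refcounts: pp0:2 pp1:3 pp2:1 pp3:2
Op 7: read(P2, v0) -> 11. No state change.
Op 8: write(P2, v0, 171). refcount(pp0)=2>1 -> COPY to pp4. 5 ppages; refcounts: pp0:1 pp1:3 pp2:1 pp3:2 pp4:1

yes yes yes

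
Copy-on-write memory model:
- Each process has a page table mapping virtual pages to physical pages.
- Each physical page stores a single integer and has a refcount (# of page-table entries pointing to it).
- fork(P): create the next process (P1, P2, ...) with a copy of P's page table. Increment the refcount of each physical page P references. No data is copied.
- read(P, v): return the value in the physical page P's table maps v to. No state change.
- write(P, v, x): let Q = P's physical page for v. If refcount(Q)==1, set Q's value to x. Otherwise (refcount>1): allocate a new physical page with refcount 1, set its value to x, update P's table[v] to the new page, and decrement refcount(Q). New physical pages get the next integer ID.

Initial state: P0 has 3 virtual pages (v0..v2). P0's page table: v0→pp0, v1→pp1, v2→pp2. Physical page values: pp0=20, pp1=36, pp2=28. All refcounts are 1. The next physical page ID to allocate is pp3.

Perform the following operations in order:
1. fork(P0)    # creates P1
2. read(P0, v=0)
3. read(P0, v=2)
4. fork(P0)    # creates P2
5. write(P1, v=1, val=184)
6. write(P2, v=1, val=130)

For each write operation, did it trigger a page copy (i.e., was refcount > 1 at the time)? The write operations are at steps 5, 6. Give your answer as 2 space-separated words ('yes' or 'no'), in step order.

Op 1: fork(P0) -> P1. 3 ppages; refcounts: pp0:2 pp1:2 pp2:2
Op 2: read(P0, v0) -> 20. No state change.
Op 3: read(P0, v2) -> 28. No state change.
Op 4: fork(P0) -> P2. 3 ppages; refcounts: pp0:3 pp1:3 pp2:3
Op 5: write(P1, v1, 184). refcount(pp1)=3>1 -> COPY to pp3. 4 ppages; refcounts: pp0:3 pp1:2 pp2:3 pp3:1
Op 6: write(P2, v1, 130). refcount(pp1)=2>1 -> COPY to pp4. 5 ppages; refcounts: pp0:3 pp1:1 pp2:3 pp3:1 pp4:1

yes yes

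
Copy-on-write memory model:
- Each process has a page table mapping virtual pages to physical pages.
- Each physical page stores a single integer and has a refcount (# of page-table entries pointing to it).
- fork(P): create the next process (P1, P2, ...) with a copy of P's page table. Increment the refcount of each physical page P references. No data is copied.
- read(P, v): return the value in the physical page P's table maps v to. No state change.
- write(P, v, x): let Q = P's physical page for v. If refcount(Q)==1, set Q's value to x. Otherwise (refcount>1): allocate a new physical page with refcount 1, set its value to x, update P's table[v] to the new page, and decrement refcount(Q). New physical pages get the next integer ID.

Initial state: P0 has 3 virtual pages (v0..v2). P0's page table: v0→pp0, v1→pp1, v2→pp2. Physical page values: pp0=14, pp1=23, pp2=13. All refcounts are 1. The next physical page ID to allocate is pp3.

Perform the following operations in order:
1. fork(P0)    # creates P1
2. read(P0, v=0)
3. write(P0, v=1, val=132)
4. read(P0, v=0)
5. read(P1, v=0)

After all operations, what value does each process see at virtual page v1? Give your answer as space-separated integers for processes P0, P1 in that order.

Op 1: fork(P0) -> P1. 3 ppages; refcounts: pp0:2 pp1:2 pp2:2
Op 2: read(P0, v0) -> 14. No state change.
Op 3: write(P0, v1, 132). refcount(pp1)=2>1 -> COPY to pp3. 4 ppages; refcounts: pp0:2 pp1:1 pp2:2 pp3:1
Op 4: read(P0, v0) -> 14. No state change.
Op 5: read(P1, v0) -> 14. No state change.
P0: v1 -> pp3 = 132
P1: v1 -> pp1 = 23

Answer: 132 23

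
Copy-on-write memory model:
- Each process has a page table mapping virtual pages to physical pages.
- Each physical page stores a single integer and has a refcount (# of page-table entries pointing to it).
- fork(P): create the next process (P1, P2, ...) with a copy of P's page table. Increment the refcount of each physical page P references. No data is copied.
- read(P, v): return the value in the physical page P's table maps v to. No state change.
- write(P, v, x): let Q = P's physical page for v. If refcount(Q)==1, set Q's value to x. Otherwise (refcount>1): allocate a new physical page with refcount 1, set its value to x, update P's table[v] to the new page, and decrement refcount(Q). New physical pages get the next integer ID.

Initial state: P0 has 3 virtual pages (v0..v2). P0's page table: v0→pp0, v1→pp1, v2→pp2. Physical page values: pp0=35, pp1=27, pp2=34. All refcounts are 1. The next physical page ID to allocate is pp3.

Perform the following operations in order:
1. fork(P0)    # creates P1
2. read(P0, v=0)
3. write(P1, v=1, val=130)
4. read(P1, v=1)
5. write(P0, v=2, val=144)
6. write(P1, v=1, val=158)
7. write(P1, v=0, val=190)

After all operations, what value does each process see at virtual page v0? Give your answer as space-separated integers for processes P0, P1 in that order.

Answer: 35 190

Derivation:
Op 1: fork(P0) -> P1. 3 ppages; refcounts: pp0:2 pp1:2 pp2:2
Op 2: read(P0, v0) -> 35. No state change.
Op 3: write(P1, v1, 130). refcount(pp1)=2>1 -> COPY to pp3. 4 ppages; refcounts: pp0:2 pp1:1 pp2:2 pp3:1
Op 4: read(P1, v1) -> 130. No state change.
Op 5: write(P0, v2, 144). refcount(pp2)=2>1 -> COPY to pp4. 5 ppages; refcounts: pp0:2 pp1:1 pp2:1 pp3:1 pp4:1
Op 6: write(P1, v1, 158). refcount(pp3)=1 -> write in place. 5 ppages; refcounts: pp0:2 pp1:1 pp2:1 pp3:1 pp4:1
Op 7: write(P1, v0, 190). refcount(pp0)=2>1 -> COPY to pp5. 6 ppages; refcounts: pp0:1 pp1:1 pp2:1 pp3:1 pp4:1 pp5:1
P0: v0 -> pp0 = 35
P1: v0 -> pp5 = 190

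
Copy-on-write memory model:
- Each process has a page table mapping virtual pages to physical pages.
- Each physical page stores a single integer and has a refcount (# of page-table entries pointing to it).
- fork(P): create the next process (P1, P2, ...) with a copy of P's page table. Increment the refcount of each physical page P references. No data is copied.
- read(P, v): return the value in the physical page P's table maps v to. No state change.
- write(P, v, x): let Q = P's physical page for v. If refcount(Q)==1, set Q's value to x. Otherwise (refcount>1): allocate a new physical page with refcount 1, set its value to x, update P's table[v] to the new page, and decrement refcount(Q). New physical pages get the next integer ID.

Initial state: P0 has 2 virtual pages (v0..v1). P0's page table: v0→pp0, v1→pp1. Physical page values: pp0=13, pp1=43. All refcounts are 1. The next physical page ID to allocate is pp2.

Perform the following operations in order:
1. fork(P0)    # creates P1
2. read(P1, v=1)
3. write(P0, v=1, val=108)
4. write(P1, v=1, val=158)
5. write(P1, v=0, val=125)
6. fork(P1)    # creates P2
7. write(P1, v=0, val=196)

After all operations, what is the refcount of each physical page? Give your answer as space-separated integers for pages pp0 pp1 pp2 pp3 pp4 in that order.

Op 1: fork(P0) -> P1. 2 ppages; refcounts: pp0:2 pp1:2
Op 2: read(P1, v1) -> 43. No state change.
Op 3: write(P0, v1, 108). refcount(pp1)=2>1 -> COPY to pp2. 3 ppages; refcounts: pp0:2 pp1:1 pp2:1
Op 4: write(P1, v1, 158). refcount(pp1)=1 -> write in place. 3 ppages; refcounts: pp0:2 pp1:1 pp2:1
Op 5: write(P1, v0, 125). refcount(pp0)=2>1 -> COPY to pp3. 4 ppages; refcounts: pp0:1 pp1:1 pp2:1 pp3:1
Op 6: fork(P1) -> P2. 4 ppages; refcounts: pp0:1 pp1:2 pp2:1 pp3:2
Op 7: write(P1, v0, 196). refcount(pp3)=2>1 -> COPY to pp4. 5 ppages; refcounts: pp0:1 pp1:2 pp2:1 pp3:1 pp4:1

Answer: 1 2 1 1 1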